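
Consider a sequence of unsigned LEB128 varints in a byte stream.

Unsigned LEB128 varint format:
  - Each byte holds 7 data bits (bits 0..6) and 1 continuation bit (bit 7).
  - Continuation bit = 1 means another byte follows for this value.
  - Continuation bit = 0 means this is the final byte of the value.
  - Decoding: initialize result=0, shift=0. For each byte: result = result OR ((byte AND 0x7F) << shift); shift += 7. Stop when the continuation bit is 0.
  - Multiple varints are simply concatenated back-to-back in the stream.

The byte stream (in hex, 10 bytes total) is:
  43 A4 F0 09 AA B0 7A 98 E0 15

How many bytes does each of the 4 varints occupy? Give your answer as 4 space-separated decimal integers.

Answer: 1 3 3 3

Derivation:
  byte[0]=0x43 cont=0 payload=0x43=67: acc |= 67<<0 -> acc=67 shift=7 [end]
Varint 1: bytes[0:1] = 43 -> value 67 (1 byte(s))
  byte[1]=0xA4 cont=1 payload=0x24=36: acc |= 36<<0 -> acc=36 shift=7
  byte[2]=0xF0 cont=1 payload=0x70=112: acc |= 112<<7 -> acc=14372 shift=14
  byte[3]=0x09 cont=0 payload=0x09=9: acc |= 9<<14 -> acc=161828 shift=21 [end]
Varint 2: bytes[1:4] = A4 F0 09 -> value 161828 (3 byte(s))
  byte[4]=0xAA cont=1 payload=0x2A=42: acc |= 42<<0 -> acc=42 shift=7
  byte[5]=0xB0 cont=1 payload=0x30=48: acc |= 48<<7 -> acc=6186 shift=14
  byte[6]=0x7A cont=0 payload=0x7A=122: acc |= 122<<14 -> acc=2005034 shift=21 [end]
Varint 3: bytes[4:7] = AA B0 7A -> value 2005034 (3 byte(s))
  byte[7]=0x98 cont=1 payload=0x18=24: acc |= 24<<0 -> acc=24 shift=7
  byte[8]=0xE0 cont=1 payload=0x60=96: acc |= 96<<7 -> acc=12312 shift=14
  byte[9]=0x15 cont=0 payload=0x15=21: acc |= 21<<14 -> acc=356376 shift=21 [end]
Varint 4: bytes[7:10] = 98 E0 15 -> value 356376 (3 byte(s))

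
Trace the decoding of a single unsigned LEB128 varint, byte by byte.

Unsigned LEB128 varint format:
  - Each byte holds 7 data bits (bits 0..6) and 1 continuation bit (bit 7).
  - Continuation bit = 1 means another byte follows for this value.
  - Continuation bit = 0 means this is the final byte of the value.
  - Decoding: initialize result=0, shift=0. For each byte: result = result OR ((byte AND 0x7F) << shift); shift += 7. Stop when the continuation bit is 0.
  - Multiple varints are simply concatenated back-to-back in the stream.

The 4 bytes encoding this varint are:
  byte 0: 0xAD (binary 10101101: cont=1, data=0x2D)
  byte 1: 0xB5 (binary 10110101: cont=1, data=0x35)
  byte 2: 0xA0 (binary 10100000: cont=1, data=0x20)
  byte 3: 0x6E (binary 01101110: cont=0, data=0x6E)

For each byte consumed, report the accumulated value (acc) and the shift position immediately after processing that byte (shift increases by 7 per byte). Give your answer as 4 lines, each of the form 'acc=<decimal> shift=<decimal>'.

byte 0=0xAD: payload=0x2D=45, contrib = 45<<0 = 45; acc -> 45, shift -> 7
byte 1=0xB5: payload=0x35=53, contrib = 53<<7 = 6784; acc -> 6829, shift -> 14
byte 2=0xA0: payload=0x20=32, contrib = 32<<14 = 524288; acc -> 531117, shift -> 21
byte 3=0x6E: payload=0x6E=110, contrib = 110<<21 = 230686720; acc -> 231217837, shift -> 28

Answer: acc=45 shift=7
acc=6829 shift=14
acc=531117 shift=21
acc=231217837 shift=28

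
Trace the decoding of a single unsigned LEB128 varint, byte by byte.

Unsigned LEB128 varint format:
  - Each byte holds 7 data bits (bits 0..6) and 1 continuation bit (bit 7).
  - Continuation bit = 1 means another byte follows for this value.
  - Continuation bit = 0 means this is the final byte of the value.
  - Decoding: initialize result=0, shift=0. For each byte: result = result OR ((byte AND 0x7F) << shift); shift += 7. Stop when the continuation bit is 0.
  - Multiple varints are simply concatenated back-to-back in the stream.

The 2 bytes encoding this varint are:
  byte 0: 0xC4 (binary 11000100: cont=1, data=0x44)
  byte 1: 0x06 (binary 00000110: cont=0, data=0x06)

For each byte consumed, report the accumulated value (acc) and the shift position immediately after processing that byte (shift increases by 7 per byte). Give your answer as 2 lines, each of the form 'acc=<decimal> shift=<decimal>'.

Answer: acc=68 shift=7
acc=836 shift=14

Derivation:
byte 0=0xC4: payload=0x44=68, contrib = 68<<0 = 68; acc -> 68, shift -> 7
byte 1=0x06: payload=0x06=6, contrib = 6<<7 = 768; acc -> 836, shift -> 14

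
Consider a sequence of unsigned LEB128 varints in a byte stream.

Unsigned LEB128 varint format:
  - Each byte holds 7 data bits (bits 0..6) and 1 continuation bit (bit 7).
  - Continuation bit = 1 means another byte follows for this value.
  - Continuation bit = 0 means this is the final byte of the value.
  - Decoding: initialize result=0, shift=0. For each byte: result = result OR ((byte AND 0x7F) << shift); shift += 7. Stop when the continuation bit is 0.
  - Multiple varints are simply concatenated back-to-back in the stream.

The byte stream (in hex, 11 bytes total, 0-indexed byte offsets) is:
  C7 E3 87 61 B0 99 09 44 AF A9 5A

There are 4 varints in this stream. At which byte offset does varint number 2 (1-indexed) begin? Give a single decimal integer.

  byte[0]=0xC7 cont=1 payload=0x47=71: acc |= 71<<0 -> acc=71 shift=7
  byte[1]=0xE3 cont=1 payload=0x63=99: acc |= 99<<7 -> acc=12743 shift=14
  byte[2]=0x87 cont=1 payload=0x07=7: acc |= 7<<14 -> acc=127431 shift=21
  byte[3]=0x61 cont=0 payload=0x61=97: acc |= 97<<21 -> acc=203551175 shift=28 [end]
Varint 1: bytes[0:4] = C7 E3 87 61 -> value 203551175 (4 byte(s))
  byte[4]=0xB0 cont=1 payload=0x30=48: acc |= 48<<0 -> acc=48 shift=7
  byte[5]=0x99 cont=1 payload=0x19=25: acc |= 25<<7 -> acc=3248 shift=14
  byte[6]=0x09 cont=0 payload=0x09=9: acc |= 9<<14 -> acc=150704 shift=21 [end]
Varint 2: bytes[4:7] = B0 99 09 -> value 150704 (3 byte(s))
  byte[7]=0x44 cont=0 payload=0x44=68: acc |= 68<<0 -> acc=68 shift=7 [end]
Varint 3: bytes[7:8] = 44 -> value 68 (1 byte(s))
  byte[8]=0xAF cont=1 payload=0x2F=47: acc |= 47<<0 -> acc=47 shift=7
  byte[9]=0xA9 cont=1 payload=0x29=41: acc |= 41<<7 -> acc=5295 shift=14
  byte[10]=0x5A cont=0 payload=0x5A=90: acc |= 90<<14 -> acc=1479855 shift=21 [end]
Varint 4: bytes[8:11] = AF A9 5A -> value 1479855 (3 byte(s))

Answer: 4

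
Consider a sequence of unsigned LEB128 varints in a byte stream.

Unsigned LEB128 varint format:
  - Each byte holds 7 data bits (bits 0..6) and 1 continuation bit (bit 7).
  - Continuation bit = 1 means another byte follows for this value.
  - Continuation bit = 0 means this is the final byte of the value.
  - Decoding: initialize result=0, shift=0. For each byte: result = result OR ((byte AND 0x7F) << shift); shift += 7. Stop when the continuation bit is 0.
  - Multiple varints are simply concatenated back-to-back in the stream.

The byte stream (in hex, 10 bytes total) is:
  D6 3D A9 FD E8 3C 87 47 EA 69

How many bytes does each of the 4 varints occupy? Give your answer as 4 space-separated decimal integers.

  byte[0]=0xD6 cont=1 payload=0x56=86: acc |= 86<<0 -> acc=86 shift=7
  byte[1]=0x3D cont=0 payload=0x3D=61: acc |= 61<<7 -> acc=7894 shift=14 [end]
Varint 1: bytes[0:2] = D6 3D -> value 7894 (2 byte(s))
  byte[2]=0xA9 cont=1 payload=0x29=41: acc |= 41<<0 -> acc=41 shift=7
  byte[3]=0xFD cont=1 payload=0x7D=125: acc |= 125<<7 -> acc=16041 shift=14
  byte[4]=0xE8 cont=1 payload=0x68=104: acc |= 104<<14 -> acc=1719977 shift=21
  byte[5]=0x3C cont=0 payload=0x3C=60: acc |= 60<<21 -> acc=127549097 shift=28 [end]
Varint 2: bytes[2:6] = A9 FD E8 3C -> value 127549097 (4 byte(s))
  byte[6]=0x87 cont=1 payload=0x07=7: acc |= 7<<0 -> acc=7 shift=7
  byte[7]=0x47 cont=0 payload=0x47=71: acc |= 71<<7 -> acc=9095 shift=14 [end]
Varint 3: bytes[6:8] = 87 47 -> value 9095 (2 byte(s))
  byte[8]=0xEA cont=1 payload=0x6A=106: acc |= 106<<0 -> acc=106 shift=7
  byte[9]=0x69 cont=0 payload=0x69=105: acc |= 105<<7 -> acc=13546 shift=14 [end]
Varint 4: bytes[8:10] = EA 69 -> value 13546 (2 byte(s))

Answer: 2 4 2 2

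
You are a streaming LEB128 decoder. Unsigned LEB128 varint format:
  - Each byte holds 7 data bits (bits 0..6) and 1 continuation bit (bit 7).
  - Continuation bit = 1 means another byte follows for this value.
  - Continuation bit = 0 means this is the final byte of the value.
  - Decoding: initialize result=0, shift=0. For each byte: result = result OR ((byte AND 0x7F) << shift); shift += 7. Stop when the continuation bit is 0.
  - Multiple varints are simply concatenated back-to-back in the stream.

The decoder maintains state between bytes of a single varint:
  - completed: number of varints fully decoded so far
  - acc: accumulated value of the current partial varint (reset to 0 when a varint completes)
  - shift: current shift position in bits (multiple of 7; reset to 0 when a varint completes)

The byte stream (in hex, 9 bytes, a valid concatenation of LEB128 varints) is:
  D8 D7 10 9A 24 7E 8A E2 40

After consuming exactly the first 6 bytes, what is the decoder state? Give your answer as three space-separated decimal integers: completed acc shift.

Answer: 3 0 0

Derivation:
byte[0]=0xD8 cont=1 payload=0x58: acc |= 88<<0 -> completed=0 acc=88 shift=7
byte[1]=0xD7 cont=1 payload=0x57: acc |= 87<<7 -> completed=0 acc=11224 shift=14
byte[2]=0x10 cont=0 payload=0x10: varint #1 complete (value=273368); reset -> completed=1 acc=0 shift=0
byte[3]=0x9A cont=1 payload=0x1A: acc |= 26<<0 -> completed=1 acc=26 shift=7
byte[4]=0x24 cont=0 payload=0x24: varint #2 complete (value=4634); reset -> completed=2 acc=0 shift=0
byte[5]=0x7E cont=0 payload=0x7E: varint #3 complete (value=126); reset -> completed=3 acc=0 shift=0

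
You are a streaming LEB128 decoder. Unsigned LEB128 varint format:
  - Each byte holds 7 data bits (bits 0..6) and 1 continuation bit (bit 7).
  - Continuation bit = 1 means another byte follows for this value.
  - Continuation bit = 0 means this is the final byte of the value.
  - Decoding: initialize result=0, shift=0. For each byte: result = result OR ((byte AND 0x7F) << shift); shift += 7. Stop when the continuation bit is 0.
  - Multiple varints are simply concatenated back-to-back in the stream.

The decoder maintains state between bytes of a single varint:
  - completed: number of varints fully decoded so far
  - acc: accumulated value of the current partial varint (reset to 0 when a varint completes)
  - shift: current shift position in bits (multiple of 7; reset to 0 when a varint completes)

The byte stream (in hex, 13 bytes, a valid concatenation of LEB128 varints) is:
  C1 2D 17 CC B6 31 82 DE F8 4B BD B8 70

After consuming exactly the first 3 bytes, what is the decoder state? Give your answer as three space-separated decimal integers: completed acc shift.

byte[0]=0xC1 cont=1 payload=0x41: acc |= 65<<0 -> completed=0 acc=65 shift=7
byte[1]=0x2D cont=0 payload=0x2D: varint #1 complete (value=5825); reset -> completed=1 acc=0 shift=0
byte[2]=0x17 cont=0 payload=0x17: varint #2 complete (value=23); reset -> completed=2 acc=0 shift=0

Answer: 2 0 0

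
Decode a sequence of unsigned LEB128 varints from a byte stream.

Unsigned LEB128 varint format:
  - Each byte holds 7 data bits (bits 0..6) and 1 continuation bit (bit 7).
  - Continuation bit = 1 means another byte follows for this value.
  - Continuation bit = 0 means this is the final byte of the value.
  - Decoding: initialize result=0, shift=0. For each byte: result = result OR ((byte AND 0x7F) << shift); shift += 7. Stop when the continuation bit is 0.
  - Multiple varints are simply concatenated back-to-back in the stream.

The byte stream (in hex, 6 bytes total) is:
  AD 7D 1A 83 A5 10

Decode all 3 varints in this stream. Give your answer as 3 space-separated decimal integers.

Answer: 16045 26 266883

Derivation:
  byte[0]=0xAD cont=1 payload=0x2D=45: acc |= 45<<0 -> acc=45 shift=7
  byte[1]=0x7D cont=0 payload=0x7D=125: acc |= 125<<7 -> acc=16045 shift=14 [end]
Varint 1: bytes[0:2] = AD 7D -> value 16045 (2 byte(s))
  byte[2]=0x1A cont=0 payload=0x1A=26: acc |= 26<<0 -> acc=26 shift=7 [end]
Varint 2: bytes[2:3] = 1A -> value 26 (1 byte(s))
  byte[3]=0x83 cont=1 payload=0x03=3: acc |= 3<<0 -> acc=3 shift=7
  byte[4]=0xA5 cont=1 payload=0x25=37: acc |= 37<<7 -> acc=4739 shift=14
  byte[5]=0x10 cont=0 payload=0x10=16: acc |= 16<<14 -> acc=266883 shift=21 [end]
Varint 3: bytes[3:6] = 83 A5 10 -> value 266883 (3 byte(s))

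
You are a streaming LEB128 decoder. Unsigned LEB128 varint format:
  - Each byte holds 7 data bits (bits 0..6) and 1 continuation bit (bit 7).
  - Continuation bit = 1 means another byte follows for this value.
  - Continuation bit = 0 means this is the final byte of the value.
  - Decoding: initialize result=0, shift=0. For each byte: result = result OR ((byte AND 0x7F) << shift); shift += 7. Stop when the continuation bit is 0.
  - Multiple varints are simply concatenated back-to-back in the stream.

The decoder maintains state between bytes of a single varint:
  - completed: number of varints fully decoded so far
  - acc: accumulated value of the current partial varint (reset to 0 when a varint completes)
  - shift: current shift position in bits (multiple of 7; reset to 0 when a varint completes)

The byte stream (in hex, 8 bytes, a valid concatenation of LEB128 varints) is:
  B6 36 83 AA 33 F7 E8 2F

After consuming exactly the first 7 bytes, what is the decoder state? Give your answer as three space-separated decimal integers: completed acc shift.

byte[0]=0xB6 cont=1 payload=0x36: acc |= 54<<0 -> completed=0 acc=54 shift=7
byte[1]=0x36 cont=0 payload=0x36: varint #1 complete (value=6966); reset -> completed=1 acc=0 shift=0
byte[2]=0x83 cont=1 payload=0x03: acc |= 3<<0 -> completed=1 acc=3 shift=7
byte[3]=0xAA cont=1 payload=0x2A: acc |= 42<<7 -> completed=1 acc=5379 shift=14
byte[4]=0x33 cont=0 payload=0x33: varint #2 complete (value=840963); reset -> completed=2 acc=0 shift=0
byte[5]=0xF7 cont=1 payload=0x77: acc |= 119<<0 -> completed=2 acc=119 shift=7
byte[6]=0xE8 cont=1 payload=0x68: acc |= 104<<7 -> completed=2 acc=13431 shift=14

Answer: 2 13431 14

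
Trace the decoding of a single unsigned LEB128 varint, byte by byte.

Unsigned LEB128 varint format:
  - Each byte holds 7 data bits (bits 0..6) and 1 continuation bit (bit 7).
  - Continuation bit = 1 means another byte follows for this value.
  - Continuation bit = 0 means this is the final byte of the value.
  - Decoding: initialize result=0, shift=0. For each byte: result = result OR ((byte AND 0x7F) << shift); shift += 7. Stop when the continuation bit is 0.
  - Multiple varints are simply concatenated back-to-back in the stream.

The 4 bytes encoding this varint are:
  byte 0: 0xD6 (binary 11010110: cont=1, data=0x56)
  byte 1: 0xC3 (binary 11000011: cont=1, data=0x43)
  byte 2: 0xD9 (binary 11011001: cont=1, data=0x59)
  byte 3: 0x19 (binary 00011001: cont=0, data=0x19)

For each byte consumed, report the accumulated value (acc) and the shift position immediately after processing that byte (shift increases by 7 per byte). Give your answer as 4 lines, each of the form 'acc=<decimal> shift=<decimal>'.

byte 0=0xD6: payload=0x56=86, contrib = 86<<0 = 86; acc -> 86, shift -> 7
byte 1=0xC3: payload=0x43=67, contrib = 67<<7 = 8576; acc -> 8662, shift -> 14
byte 2=0xD9: payload=0x59=89, contrib = 89<<14 = 1458176; acc -> 1466838, shift -> 21
byte 3=0x19: payload=0x19=25, contrib = 25<<21 = 52428800; acc -> 53895638, shift -> 28

Answer: acc=86 shift=7
acc=8662 shift=14
acc=1466838 shift=21
acc=53895638 shift=28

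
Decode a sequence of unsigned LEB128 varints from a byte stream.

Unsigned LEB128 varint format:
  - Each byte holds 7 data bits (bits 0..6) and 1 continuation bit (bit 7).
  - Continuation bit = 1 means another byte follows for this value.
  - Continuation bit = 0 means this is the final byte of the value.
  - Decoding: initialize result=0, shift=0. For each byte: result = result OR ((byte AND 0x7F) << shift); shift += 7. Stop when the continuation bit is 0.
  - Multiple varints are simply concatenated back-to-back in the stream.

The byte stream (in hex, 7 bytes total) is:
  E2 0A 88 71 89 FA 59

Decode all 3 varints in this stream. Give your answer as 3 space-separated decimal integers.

  byte[0]=0xE2 cont=1 payload=0x62=98: acc |= 98<<0 -> acc=98 shift=7
  byte[1]=0x0A cont=0 payload=0x0A=10: acc |= 10<<7 -> acc=1378 shift=14 [end]
Varint 1: bytes[0:2] = E2 0A -> value 1378 (2 byte(s))
  byte[2]=0x88 cont=1 payload=0x08=8: acc |= 8<<0 -> acc=8 shift=7
  byte[3]=0x71 cont=0 payload=0x71=113: acc |= 113<<7 -> acc=14472 shift=14 [end]
Varint 2: bytes[2:4] = 88 71 -> value 14472 (2 byte(s))
  byte[4]=0x89 cont=1 payload=0x09=9: acc |= 9<<0 -> acc=9 shift=7
  byte[5]=0xFA cont=1 payload=0x7A=122: acc |= 122<<7 -> acc=15625 shift=14
  byte[6]=0x59 cont=0 payload=0x59=89: acc |= 89<<14 -> acc=1473801 shift=21 [end]
Varint 3: bytes[4:7] = 89 FA 59 -> value 1473801 (3 byte(s))

Answer: 1378 14472 1473801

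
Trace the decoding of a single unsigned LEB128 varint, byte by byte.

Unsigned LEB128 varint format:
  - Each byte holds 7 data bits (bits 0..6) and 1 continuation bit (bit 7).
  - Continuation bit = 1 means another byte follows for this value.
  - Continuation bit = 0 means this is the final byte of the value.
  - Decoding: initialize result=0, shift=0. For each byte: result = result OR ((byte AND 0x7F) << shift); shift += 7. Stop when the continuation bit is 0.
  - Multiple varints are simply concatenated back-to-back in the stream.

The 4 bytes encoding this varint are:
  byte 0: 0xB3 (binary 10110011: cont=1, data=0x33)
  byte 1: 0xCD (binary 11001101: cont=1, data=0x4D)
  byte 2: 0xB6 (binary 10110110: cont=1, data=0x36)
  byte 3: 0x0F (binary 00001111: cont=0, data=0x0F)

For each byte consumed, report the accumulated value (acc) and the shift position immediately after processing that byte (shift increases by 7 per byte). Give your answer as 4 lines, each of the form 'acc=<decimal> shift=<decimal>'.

byte 0=0xB3: payload=0x33=51, contrib = 51<<0 = 51; acc -> 51, shift -> 7
byte 1=0xCD: payload=0x4D=77, contrib = 77<<7 = 9856; acc -> 9907, shift -> 14
byte 2=0xB6: payload=0x36=54, contrib = 54<<14 = 884736; acc -> 894643, shift -> 21
byte 3=0x0F: payload=0x0F=15, contrib = 15<<21 = 31457280; acc -> 32351923, shift -> 28

Answer: acc=51 shift=7
acc=9907 shift=14
acc=894643 shift=21
acc=32351923 shift=28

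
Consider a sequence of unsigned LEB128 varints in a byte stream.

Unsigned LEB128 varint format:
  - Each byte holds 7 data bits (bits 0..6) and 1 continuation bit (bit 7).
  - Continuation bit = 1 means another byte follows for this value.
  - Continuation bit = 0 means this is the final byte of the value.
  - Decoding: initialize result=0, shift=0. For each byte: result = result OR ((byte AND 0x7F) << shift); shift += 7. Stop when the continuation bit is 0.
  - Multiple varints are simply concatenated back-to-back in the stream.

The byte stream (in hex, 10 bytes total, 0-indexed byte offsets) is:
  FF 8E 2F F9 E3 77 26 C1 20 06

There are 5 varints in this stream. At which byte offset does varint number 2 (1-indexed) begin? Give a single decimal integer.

  byte[0]=0xFF cont=1 payload=0x7F=127: acc |= 127<<0 -> acc=127 shift=7
  byte[1]=0x8E cont=1 payload=0x0E=14: acc |= 14<<7 -> acc=1919 shift=14
  byte[2]=0x2F cont=0 payload=0x2F=47: acc |= 47<<14 -> acc=771967 shift=21 [end]
Varint 1: bytes[0:3] = FF 8E 2F -> value 771967 (3 byte(s))
  byte[3]=0xF9 cont=1 payload=0x79=121: acc |= 121<<0 -> acc=121 shift=7
  byte[4]=0xE3 cont=1 payload=0x63=99: acc |= 99<<7 -> acc=12793 shift=14
  byte[5]=0x77 cont=0 payload=0x77=119: acc |= 119<<14 -> acc=1962489 shift=21 [end]
Varint 2: bytes[3:6] = F9 E3 77 -> value 1962489 (3 byte(s))
  byte[6]=0x26 cont=0 payload=0x26=38: acc |= 38<<0 -> acc=38 shift=7 [end]
Varint 3: bytes[6:7] = 26 -> value 38 (1 byte(s))
  byte[7]=0xC1 cont=1 payload=0x41=65: acc |= 65<<0 -> acc=65 shift=7
  byte[8]=0x20 cont=0 payload=0x20=32: acc |= 32<<7 -> acc=4161 shift=14 [end]
Varint 4: bytes[7:9] = C1 20 -> value 4161 (2 byte(s))
  byte[9]=0x06 cont=0 payload=0x06=6: acc |= 6<<0 -> acc=6 shift=7 [end]
Varint 5: bytes[9:10] = 06 -> value 6 (1 byte(s))

Answer: 3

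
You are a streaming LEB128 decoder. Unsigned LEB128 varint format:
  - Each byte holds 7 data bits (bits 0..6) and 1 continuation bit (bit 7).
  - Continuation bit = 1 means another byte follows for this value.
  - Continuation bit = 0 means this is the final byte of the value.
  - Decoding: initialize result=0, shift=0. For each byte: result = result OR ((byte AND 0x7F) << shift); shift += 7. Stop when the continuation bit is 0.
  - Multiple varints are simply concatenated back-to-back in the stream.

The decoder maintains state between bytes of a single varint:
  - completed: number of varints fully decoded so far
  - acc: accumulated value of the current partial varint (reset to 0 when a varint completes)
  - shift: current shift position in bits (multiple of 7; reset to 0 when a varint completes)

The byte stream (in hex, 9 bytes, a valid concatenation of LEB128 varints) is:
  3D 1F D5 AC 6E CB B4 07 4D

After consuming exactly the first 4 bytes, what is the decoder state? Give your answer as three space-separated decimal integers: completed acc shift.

byte[0]=0x3D cont=0 payload=0x3D: varint #1 complete (value=61); reset -> completed=1 acc=0 shift=0
byte[1]=0x1F cont=0 payload=0x1F: varint #2 complete (value=31); reset -> completed=2 acc=0 shift=0
byte[2]=0xD5 cont=1 payload=0x55: acc |= 85<<0 -> completed=2 acc=85 shift=7
byte[3]=0xAC cont=1 payload=0x2C: acc |= 44<<7 -> completed=2 acc=5717 shift=14

Answer: 2 5717 14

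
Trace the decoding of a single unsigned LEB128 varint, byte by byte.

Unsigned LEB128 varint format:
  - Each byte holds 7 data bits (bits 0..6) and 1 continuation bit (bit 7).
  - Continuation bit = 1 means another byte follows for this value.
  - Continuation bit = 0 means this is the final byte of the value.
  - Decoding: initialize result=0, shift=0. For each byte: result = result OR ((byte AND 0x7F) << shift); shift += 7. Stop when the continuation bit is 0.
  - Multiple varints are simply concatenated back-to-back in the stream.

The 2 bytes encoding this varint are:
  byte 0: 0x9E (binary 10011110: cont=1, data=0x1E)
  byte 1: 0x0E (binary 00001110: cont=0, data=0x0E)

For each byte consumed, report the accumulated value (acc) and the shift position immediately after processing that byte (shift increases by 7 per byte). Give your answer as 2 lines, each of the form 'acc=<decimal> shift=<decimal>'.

Answer: acc=30 shift=7
acc=1822 shift=14

Derivation:
byte 0=0x9E: payload=0x1E=30, contrib = 30<<0 = 30; acc -> 30, shift -> 7
byte 1=0x0E: payload=0x0E=14, contrib = 14<<7 = 1792; acc -> 1822, shift -> 14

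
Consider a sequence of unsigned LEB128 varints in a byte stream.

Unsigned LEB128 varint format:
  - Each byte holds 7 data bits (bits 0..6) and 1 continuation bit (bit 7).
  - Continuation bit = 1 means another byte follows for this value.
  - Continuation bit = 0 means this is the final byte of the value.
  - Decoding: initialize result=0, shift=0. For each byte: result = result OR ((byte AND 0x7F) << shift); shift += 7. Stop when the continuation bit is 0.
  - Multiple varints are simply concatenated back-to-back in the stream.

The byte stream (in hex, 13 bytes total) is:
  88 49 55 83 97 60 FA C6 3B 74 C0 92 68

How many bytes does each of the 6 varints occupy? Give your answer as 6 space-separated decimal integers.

  byte[0]=0x88 cont=1 payload=0x08=8: acc |= 8<<0 -> acc=8 shift=7
  byte[1]=0x49 cont=0 payload=0x49=73: acc |= 73<<7 -> acc=9352 shift=14 [end]
Varint 1: bytes[0:2] = 88 49 -> value 9352 (2 byte(s))
  byte[2]=0x55 cont=0 payload=0x55=85: acc |= 85<<0 -> acc=85 shift=7 [end]
Varint 2: bytes[2:3] = 55 -> value 85 (1 byte(s))
  byte[3]=0x83 cont=1 payload=0x03=3: acc |= 3<<0 -> acc=3 shift=7
  byte[4]=0x97 cont=1 payload=0x17=23: acc |= 23<<7 -> acc=2947 shift=14
  byte[5]=0x60 cont=0 payload=0x60=96: acc |= 96<<14 -> acc=1575811 shift=21 [end]
Varint 3: bytes[3:6] = 83 97 60 -> value 1575811 (3 byte(s))
  byte[6]=0xFA cont=1 payload=0x7A=122: acc |= 122<<0 -> acc=122 shift=7
  byte[7]=0xC6 cont=1 payload=0x46=70: acc |= 70<<7 -> acc=9082 shift=14
  byte[8]=0x3B cont=0 payload=0x3B=59: acc |= 59<<14 -> acc=975738 shift=21 [end]
Varint 4: bytes[6:9] = FA C6 3B -> value 975738 (3 byte(s))
  byte[9]=0x74 cont=0 payload=0x74=116: acc |= 116<<0 -> acc=116 shift=7 [end]
Varint 5: bytes[9:10] = 74 -> value 116 (1 byte(s))
  byte[10]=0xC0 cont=1 payload=0x40=64: acc |= 64<<0 -> acc=64 shift=7
  byte[11]=0x92 cont=1 payload=0x12=18: acc |= 18<<7 -> acc=2368 shift=14
  byte[12]=0x68 cont=0 payload=0x68=104: acc |= 104<<14 -> acc=1706304 shift=21 [end]
Varint 6: bytes[10:13] = C0 92 68 -> value 1706304 (3 byte(s))

Answer: 2 1 3 3 1 3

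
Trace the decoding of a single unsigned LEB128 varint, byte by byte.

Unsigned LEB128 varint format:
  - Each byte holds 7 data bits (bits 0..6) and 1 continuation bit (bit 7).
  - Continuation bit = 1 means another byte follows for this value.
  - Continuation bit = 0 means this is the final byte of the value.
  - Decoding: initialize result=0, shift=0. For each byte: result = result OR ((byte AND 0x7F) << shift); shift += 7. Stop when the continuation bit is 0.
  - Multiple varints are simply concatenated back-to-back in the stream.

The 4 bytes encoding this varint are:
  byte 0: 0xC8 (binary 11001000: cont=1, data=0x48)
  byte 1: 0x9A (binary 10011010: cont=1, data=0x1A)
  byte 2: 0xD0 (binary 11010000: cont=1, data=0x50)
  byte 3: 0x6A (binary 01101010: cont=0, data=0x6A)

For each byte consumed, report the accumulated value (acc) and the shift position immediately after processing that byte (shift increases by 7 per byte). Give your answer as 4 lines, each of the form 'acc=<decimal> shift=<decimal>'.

Answer: acc=72 shift=7
acc=3400 shift=14
acc=1314120 shift=21
acc=223612232 shift=28

Derivation:
byte 0=0xC8: payload=0x48=72, contrib = 72<<0 = 72; acc -> 72, shift -> 7
byte 1=0x9A: payload=0x1A=26, contrib = 26<<7 = 3328; acc -> 3400, shift -> 14
byte 2=0xD0: payload=0x50=80, contrib = 80<<14 = 1310720; acc -> 1314120, shift -> 21
byte 3=0x6A: payload=0x6A=106, contrib = 106<<21 = 222298112; acc -> 223612232, shift -> 28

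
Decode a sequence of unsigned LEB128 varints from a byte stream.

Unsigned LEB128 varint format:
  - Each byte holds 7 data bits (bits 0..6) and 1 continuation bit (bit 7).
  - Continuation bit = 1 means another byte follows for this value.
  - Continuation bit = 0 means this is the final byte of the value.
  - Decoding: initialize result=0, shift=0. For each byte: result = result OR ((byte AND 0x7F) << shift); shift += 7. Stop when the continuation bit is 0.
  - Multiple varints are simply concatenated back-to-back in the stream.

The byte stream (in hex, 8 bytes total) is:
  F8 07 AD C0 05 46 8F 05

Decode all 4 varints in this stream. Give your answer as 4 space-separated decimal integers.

  byte[0]=0xF8 cont=1 payload=0x78=120: acc |= 120<<0 -> acc=120 shift=7
  byte[1]=0x07 cont=0 payload=0x07=7: acc |= 7<<7 -> acc=1016 shift=14 [end]
Varint 1: bytes[0:2] = F8 07 -> value 1016 (2 byte(s))
  byte[2]=0xAD cont=1 payload=0x2D=45: acc |= 45<<0 -> acc=45 shift=7
  byte[3]=0xC0 cont=1 payload=0x40=64: acc |= 64<<7 -> acc=8237 shift=14
  byte[4]=0x05 cont=0 payload=0x05=5: acc |= 5<<14 -> acc=90157 shift=21 [end]
Varint 2: bytes[2:5] = AD C0 05 -> value 90157 (3 byte(s))
  byte[5]=0x46 cont=0 payload=0x46=70: acc |= 70<<0 -> acc=70 shift=7 [end]
Varint 3: bytes[5:6] = 46 -> value 70 (1 byte(s))
  byte[6]=0x8F cont=1 payload=0x0F=15: acc |= 15<<0 -> acc=15 shift=7
  byte[7]=0x05 cont=0 payload=0x05=5: acc |= 5<<7 -> acc=655 shift=14 [end]
Varint 4: bytes[6:8] = 8F 05 -> value 655 (2 byte(s))

Answer: 1016 90157 70 655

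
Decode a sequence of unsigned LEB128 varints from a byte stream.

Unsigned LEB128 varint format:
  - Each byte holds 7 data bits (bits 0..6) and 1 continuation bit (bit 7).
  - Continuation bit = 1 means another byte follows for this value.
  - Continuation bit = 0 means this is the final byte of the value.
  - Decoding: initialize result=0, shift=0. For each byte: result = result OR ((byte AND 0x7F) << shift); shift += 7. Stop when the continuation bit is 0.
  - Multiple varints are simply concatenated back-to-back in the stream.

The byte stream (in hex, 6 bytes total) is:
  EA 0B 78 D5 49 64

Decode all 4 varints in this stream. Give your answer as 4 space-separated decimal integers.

Answer: 1514 120 9429 100

Derivation:
  byte[0]=0xEA cont=1 payload=0x6A=106: acc |= 106<<0 -> acc=106 shift=7
  byte[1]=0x0B cont=0 payload=0x0B=11: acc |= 11<<7 -> acc=1514 shift=14 [end]
Varint 1: bytes[0:2] = EA 0B -> value 1514 (2 byte(s))
  byte[2]=0x78 cont=0 payload=0x78=120: acc |= 120<<0 -> acc=120 shift=7 [end]
Varint 2: bytes[2:3] = 78 -> value 120 (1 byte(s))
  byte[3]=0xD5 cont=1 payload=0x55=85: acc |= 85<<0 -> acc=85 shift=7
  byte[4]=0x49 cont=0 payload=0x49=73: acc |= 73<<7 -> acc=9429 shift=14 [end]
Varint 3: bytes[3:5] = D5 49 -> value 9429 (2 byte(s))
  byte[5]=0x64 cont=0 payload=0x64=100: acc |= 100<<0 -> acc=100 shift=7 [end]
Varint 4: bytes[5:6] = 64 -> value 100 (1 byte(s))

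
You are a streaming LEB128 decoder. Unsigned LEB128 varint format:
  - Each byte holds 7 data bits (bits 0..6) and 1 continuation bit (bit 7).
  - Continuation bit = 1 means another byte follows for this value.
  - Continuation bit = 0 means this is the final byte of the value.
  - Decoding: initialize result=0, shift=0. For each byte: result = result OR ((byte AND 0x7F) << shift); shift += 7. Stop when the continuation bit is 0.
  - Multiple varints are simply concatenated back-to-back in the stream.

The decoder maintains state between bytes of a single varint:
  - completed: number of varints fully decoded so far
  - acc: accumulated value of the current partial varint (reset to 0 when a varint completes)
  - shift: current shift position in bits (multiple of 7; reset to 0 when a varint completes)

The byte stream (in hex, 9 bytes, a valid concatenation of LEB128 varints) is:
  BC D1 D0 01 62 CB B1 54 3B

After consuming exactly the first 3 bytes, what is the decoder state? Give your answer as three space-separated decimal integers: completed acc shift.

Answer: 0 1321148 21

Derivation:
byte[0]=0xBC cont=1 payload=0x3C: acc |= 60<<0 -> completed=0 acc=60 shift=7
byte[1]=0xD1 cont=1 payload=0x51: acc |= 81<<7 -> completed=0 acc=10428 shift=14
byte[2]=0xD0 cont=1 payload=0x50: acc |= 80<<14 -> completed=0 acc=1321148 shift=21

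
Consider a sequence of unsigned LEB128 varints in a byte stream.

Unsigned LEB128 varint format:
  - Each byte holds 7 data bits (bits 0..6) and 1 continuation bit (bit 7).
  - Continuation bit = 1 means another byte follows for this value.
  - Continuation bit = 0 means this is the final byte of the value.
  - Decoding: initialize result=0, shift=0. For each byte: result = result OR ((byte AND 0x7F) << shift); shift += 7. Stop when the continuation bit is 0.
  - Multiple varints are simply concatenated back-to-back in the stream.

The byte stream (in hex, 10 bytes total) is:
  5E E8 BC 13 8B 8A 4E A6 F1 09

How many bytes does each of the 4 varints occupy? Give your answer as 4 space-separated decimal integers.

Answer: 1 3 3 3

Derivation:
  byte[0]=0x5E cont=0 payload=0x5E=94: acc |= 94<<0 -> acc=94 shift=7 [end]
Varint 1: bytes[0:1] = 5E -> value 94 (1 byte(s))
  byte[1]=0xE8 cont=1 payload=0x68=104: acc |= 104<<0 -> acc=104 shift=7
  byte[2]=0xBC cont=1 payload=0x3C=60: acc |= 60<<7 -> acc=7784 shift=14
  byte[3]=0x13 cont=0 payload=0x13=19: acc |= 19<<14 -> acc=319080 shift=21 [end]
Varint 2: bytes[1:4] = E8 BC 13 -> value 319080 (3 byte(s))
  byte[4]=0x8B cont=1 payload=0x0B=11: acc |= 11<<0 -> acc=11 shift=7
  byte[5]=0x8A cont=1 payload=0x0A=10: acc |= 10<<7 -> acc=1291 shift=14
  byte[6]=0x4E cont=0 payload=0x4E=78: acc |= 78<<14 -> acc=1279243 shift=21 [end]
Varint 3: bytes[4:7] = 8B 8A 4E -> value 1279243 (3 byte(s))
  byte[7]=0xA6 cont=1 payload=0x26=38: acc |= 38<<0 -> acc=38 shift=7
  byte[8]=0xF1 cont=1 payload=0x71=113: acc |= 113<<7 -> acc=14502 shift=14
  byte[9]=0x09 cont=0 payload=0x09=9: acc |= 9<<14 -> acc=161958 shift=21 [end]
Varint 4: bytes[7:10] = A6 F1 09 -> value 161958 (3 byte(s))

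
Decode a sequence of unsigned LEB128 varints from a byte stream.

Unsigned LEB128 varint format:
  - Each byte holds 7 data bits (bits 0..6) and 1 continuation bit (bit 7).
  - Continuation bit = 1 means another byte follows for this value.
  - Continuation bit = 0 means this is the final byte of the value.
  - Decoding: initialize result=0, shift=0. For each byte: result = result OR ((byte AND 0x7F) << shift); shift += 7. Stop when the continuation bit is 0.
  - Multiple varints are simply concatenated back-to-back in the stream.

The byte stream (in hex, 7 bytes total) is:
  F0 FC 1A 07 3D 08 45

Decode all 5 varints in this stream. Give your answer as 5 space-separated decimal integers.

  byte[0]=0xF0 cont=1 payload=0x70=112: acc |= 112<<0 -> acc=112 shift=7
  byte[1]=0xFC cont=1 payload=0x7C=124: acc |= 124<<7 -> acc=15984 shift=14
  byte[2]=0x1A cont=0 payload=0x1A=26: acc |= 26<<14 -> acc=441968 shift=21 [end]
Varint 1: bytes[0:3] = F0 FC 1A -> value 441968 (3 byte(s))
  byte[3]=0x07 cont=0 payload=0x07=7: acc |= 7<<0 -> acc=7 shift=7 [end]
Varint 2: bytes[3:4] = 07 -> value 7 (1 byte(s))
  byte[4]=0x3D cont=0 payload=0x3D=61: acc |= 61<<0 -> acc=61 shift=7 [end]
Varint 3: bytes[4:5] = 3D -> value 61 (1 byte(s))
  byte[5]=0x08 cont=0 payload=0x08=8: acc |= 8<<0 -> acc=8 shift=7 [end]
Varint 4: bytes[5:6] = 08 -> value 8 (1 byte(s))
  byte[6]=0x45 cont=0 payload=0x45=69: acc |= 69<<0 -> acc=69 shift=7 [end]
Varint 5: bytes[6:7] = 45 -> value 69 (1 byte(s))

Answer: 441968 7 61 8 69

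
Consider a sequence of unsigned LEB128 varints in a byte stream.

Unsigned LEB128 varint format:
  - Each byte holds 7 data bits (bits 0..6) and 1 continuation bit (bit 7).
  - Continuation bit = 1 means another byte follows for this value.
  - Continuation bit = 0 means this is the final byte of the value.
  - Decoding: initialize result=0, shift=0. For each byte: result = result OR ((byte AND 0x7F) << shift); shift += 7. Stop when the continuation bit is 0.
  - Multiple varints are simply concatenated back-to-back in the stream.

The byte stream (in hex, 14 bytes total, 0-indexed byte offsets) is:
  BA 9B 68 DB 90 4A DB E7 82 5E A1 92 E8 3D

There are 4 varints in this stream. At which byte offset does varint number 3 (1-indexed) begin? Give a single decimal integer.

Answer: 6

Derivation:
  byte[0]=0xBA cont=1 payload=0x3A=58: acc |= 58<<0 -> acc=58 shift=7
  byte[1]=0x9B cont=1 payload=0x1B=27: acc |= 27<<7 -> acc=3514 shift=14
  byte[2]=0x68 cont=0 payload=0x68=104: acc |= 104<<14 -> acc=1707450 shift=21 [end]
Varint 1: bytes[0:3] = BA 9B 68 -> value 1707450 (3 byte(s))
  byte[3]=0xDB cont=1 payload=0x5B=91: acc |= 91<<0 -> acc=91 shift=7
  byte[4]=0x90 cont=1 payload=0x10=16: acc |= 16<<7 -> acc=2139 shift=14
  byte[5]=0x4A cont=0 payload=0x4A=74: acc |= 74<<14 -> acc=1214555 shift=21 [end]
Varint 2: bytes[3:6] = DB 90 4A -> value 1214555 (3 byte(s))
  byte[6]=0xDB cont=1 payload=0x5B=91: acc |= 91<<0 -> acc=91 shift=7
  byte[7]=0xE7 cont=1 payload=0x67=103: acc |= 103<<7 -> acc=13275 shift=14
  byte[8]=0x82 cont=1 payload=0x02=2: acc |= 2<<14 -> acc=46043 shift=21
  byte[9]=0x5E cont=0 payload=0x5E=94: acc |= 94<<21 -> acc=197178331 shift=28 [end]
Varint 3: bytes[6:10] = DB E7 82 5E -> value 197178331 (4 byte(s))
  byte[10]=0xA1 cont=1 payload=0x21=33: acc |= 33<<0 -> acc=33 shift=7
  byte[11]=0x92 cont=1 payload=0x12=18: acc |= 18<<7 -> acc=2337 shift=14
  byte[12]=0xE8 cont=1 payload=0x68=104: acc |= 104<<14 -> acc=1706273 shift=21
  byte[13]=0x3D cont=0 payload=0x3D=61: acc |= 61<<21 -> acc=129632545 shift=28 [end]
Varint 4: bytes[10:14] = A1 92 E8 3D -> value 129632545 (4 byte(s))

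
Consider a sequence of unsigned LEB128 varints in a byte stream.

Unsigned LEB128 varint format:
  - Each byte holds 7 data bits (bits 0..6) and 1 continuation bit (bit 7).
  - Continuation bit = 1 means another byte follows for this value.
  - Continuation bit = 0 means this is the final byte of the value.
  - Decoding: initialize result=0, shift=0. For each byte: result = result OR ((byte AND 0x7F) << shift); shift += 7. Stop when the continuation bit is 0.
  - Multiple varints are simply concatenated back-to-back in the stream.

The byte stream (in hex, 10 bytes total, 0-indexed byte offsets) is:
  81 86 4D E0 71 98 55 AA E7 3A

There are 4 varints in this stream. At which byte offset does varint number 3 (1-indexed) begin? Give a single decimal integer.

Answer: 5

Derivation:
  byte[0]=0x81 cont=1 payload=0x01=1: acc |= 1<<0 -> acc=1 shift=7
  byte[1]=0x86 cont=1 payload=0x06=6: acc |= 6<<7 -> acc=769 shift=14
  byte[2]=0x4D cont=0 payload=0x4D=77: acc |= 77<<14 -> acc=1262337 shift=21 [end]
Varint 1: bytes[0:3] = 81 86 4D -> value 1262337 (3 byte(s))
  byte[3]=0xE0 cont=1 payload=0x60=96: acc |= 96<<0 -> acc=96 shift=7
  byte[4]=0x71 cont=0 payload=0x71=113: acc |= 113<<7 -> acc=14560 shift=14 [end]
Varint 2: bytes[3:5] = E0 71 -> value 14560 (2 byte(s))
  byte[5]=0x98 cont=1 payload=0x18=24: acc |= 24<<0 -> acc=24 shift=7
  byte[6]=0x55 cont=0 payload=0x55=85: acc |= 85<<7 -> acc=10904 shift=14 [end]
Varint 3: bytes[5:7] = 98 55 -> value 10904 (2 byte(s))
  byte[7]=0xAA cont=1 payload=0x2A=42: acc |= 42<<0 -> acc=42 shift=7
  byte[8]=0xE7 cont=1 payload=0x67=103: acc |= 103<<7 -> acc=13226 shift=14
  byte[9]=0x3A cont=0 payload=0x3A=58: acc |= 58<<14 -> acc=963498 shift=21 [end]
Varint 4: bytes[7:10] = AA E7 3A -> value 963498 (3 byte(s))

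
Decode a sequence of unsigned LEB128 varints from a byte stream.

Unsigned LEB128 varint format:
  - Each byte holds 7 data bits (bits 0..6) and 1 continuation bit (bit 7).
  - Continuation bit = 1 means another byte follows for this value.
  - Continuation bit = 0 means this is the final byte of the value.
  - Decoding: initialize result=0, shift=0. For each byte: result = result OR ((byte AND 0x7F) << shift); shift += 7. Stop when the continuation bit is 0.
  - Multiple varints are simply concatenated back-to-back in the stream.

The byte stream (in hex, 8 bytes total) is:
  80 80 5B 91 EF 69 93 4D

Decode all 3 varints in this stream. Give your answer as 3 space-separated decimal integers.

  byte[0]=0x80 cont=1 payload=0x00=0: acc |= 0<<0 -> acc=0 shift=7
  byte[1]=0x80 cont=1 payload=0x00=0: acc |= 0<<7 -> acc=0 shift=14
  byte[2]=0x5B cont=0 payload=0x5B=91: acc |= 91<<14 -> acc=1490944 shift=21 [end]
Varint 1: bytes[0:3] = 80 80 5B -> value 1490944 (3 byte(s))
  byte[3]=0x91 cont=1 payload=0x11=17: acc |= 17<<0 -> acc=17 shift=7
  byte[4]=0xEF cont=1 payload=0x6F=111: acc |= 111<<7 -> acc=14225 shift=14
  byte[5]=0x69 cont=0 payload=0x69=105: acc |= 105<<14 -> acc=1734545 shift=21 [end]
Varint 2: bytes[3:6] = 91 EF 69 -> value 1734545 (3 byte(s))
  byte[6]=0x93 cont=1 payload=0x13=19: acc |= 19<<0 -> acc=19 shift=7
  byte[7]=0x4D cont=0 payload=0x4D=77: acc |= 77<<7 -> acc=9875 shift=14 [end]
Varint 3: bytes[6:8] = 93 4D -> value 9875 (2 byte(s))

Answer: 1490944 1734545 9875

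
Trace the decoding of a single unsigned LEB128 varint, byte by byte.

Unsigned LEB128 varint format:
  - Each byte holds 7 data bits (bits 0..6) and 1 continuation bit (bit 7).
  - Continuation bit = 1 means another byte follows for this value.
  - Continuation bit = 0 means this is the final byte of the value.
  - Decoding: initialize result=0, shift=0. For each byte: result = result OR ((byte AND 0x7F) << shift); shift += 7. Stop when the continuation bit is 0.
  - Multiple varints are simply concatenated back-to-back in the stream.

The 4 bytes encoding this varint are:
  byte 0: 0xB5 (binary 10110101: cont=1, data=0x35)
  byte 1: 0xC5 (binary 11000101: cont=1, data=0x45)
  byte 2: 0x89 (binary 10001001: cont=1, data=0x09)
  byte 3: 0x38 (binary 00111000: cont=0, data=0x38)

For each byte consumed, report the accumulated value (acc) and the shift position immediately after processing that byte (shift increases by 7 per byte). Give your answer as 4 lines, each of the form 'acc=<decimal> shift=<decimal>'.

byte 0=0xB5: payload=0x35=53, contrib = 53<<0 = 53; acc -> 53, shift -> 7
byte 1=0xC5: payload=0x45=69, contrib = 69<<7 = 8832; acc -> 8885, shift -> 14
byte 2=0x89: payload=0x09=9, contrib = 9<<14 = 147456; acc -> 156341, shift -> 21
byte 3=0x38: payload=0x38=56, contrib = 56<<21 = 117440512; acc -> 117596853, shift -> 28

Answer: acc=53 shift=7
acc=8885 shift=14
acc=156341 shift=21
acc=117596853 shift=28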